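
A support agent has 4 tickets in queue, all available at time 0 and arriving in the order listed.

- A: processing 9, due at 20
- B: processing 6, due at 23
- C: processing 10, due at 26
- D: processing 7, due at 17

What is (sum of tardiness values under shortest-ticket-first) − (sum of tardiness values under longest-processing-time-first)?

SPT (increasing processing time): B D A C.
B: 0→6, due 23, tardiness 0
D: 6→13, due 17, tardiness 0
A: 13→22, due 20, tardiness 2
C: 22→32, due 26, tardiness 6
Sum = 0+0+2+6 = 8.
LPT (decreasing processing time): C A D B.
C: 0→10, due 26, tardiness 0
A: 10→19, due 20, tardiness 0
D: 19→26, due 17, tardiness 9
B: 26→32, due 23, tardiness 9
Sum = 0+0+9+9 = 18.
Difference = 8 − 18 = -10.

-10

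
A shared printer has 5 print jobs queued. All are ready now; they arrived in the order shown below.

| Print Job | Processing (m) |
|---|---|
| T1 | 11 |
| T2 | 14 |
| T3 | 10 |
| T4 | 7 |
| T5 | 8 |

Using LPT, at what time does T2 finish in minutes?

14

LPT (decreasing processing time): T2 T1 T3 T5 T4.
T2: 0→14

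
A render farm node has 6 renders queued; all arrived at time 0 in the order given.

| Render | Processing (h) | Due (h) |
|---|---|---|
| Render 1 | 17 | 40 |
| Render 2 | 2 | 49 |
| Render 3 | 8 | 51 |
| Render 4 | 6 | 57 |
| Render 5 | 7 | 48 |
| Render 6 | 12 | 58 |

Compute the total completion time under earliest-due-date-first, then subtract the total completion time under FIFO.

EDD (increasing due date): Render 1 Render 5 Render 2 Render 3 Render 4 Render 6.
Render 1: 0→17
Render 5: 17→24
Render 2: 24→26
Render 3: 26→34
Render 4: 34→40
Render 6: 40→52
Sum = 17+24+26+34+40+52 = 193.
FIFO (arrival order): Render 1 Render 2 Render 3 Render 4 Render 5 Render 6.
Render 1: 0→17
Render 2: 17→19
Render 3: 19→27
Render 4: 27→33
Render 5: 33→40
Render 6: 40→52
Sum = 17+19+27+33+40+52 = 188.
Difference = 193 − 188 = 5.

5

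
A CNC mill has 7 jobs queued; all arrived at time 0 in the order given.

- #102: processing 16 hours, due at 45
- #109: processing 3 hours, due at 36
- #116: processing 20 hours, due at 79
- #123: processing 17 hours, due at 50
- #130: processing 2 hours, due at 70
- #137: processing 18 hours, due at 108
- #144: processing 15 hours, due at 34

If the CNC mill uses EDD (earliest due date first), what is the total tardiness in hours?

EDD (increasing due date): #144 #109 #102 #123 #130 #116 #137.
#144: 0→15, due 34, tardiness 0
#109: 15→18, due 36, tardiness 0
#102: 18→34, due 45, tardiness 0
#123: 34→51, due 50, tardiness 1
#130: 51→53, due 70, tardiness 0
#116: 53→73, due 79, tardiness 0
#137: 73→91, due 108, tardiness 0
Sum = 0+0+0+1+0+0+0 = 1.

1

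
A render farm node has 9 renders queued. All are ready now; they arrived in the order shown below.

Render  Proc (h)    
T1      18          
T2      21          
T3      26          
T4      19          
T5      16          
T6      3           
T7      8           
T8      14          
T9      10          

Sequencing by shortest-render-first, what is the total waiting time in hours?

387

SPT (increasing processing time): T6 T7 T9 T8 T5 T1 T4 T2 T3.
T6: waits 0, runs 0→3
T7: waits 3, runs 3→11
T9: waits 11, runs 11→21
T8: waits 21, runs 21→35
T5: waits 35, runs 35→51
T1: waits 51, runs 51→69
T4: waits 69, runs 69→88
T2: waits 88, runs 88→109
T3: waits 109, runs 109→135
Sum = 0+3+11+21+35+51+69+88+109 = 387.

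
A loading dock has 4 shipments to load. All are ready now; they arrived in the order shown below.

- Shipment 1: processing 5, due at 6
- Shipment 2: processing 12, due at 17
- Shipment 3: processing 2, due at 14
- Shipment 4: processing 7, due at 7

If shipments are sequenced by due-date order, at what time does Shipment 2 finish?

26

EDD (increasing due date): Shipment 1 Shipment 4 Shipment 3 Shipment 2.
Shipment 1: 0→5
Shipment 4: 5→12
Shipment 3: 12→14
Shipment 2: 14→26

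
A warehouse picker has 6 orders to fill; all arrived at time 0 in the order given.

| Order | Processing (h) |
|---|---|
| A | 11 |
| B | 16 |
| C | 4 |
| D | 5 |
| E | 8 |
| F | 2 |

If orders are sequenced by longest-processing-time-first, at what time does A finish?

27

LPT (decreasing processing time): B A E D C F.
B: 0→16
A: 16→27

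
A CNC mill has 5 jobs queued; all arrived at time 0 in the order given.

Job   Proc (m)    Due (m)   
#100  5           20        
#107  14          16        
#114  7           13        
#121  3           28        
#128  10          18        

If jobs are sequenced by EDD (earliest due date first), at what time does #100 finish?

36

EDD (increasing due date): #114 #107 #128 #100 #121.
#114: 0→7
#107: 7→21
#128: 21→31
#100: 31→36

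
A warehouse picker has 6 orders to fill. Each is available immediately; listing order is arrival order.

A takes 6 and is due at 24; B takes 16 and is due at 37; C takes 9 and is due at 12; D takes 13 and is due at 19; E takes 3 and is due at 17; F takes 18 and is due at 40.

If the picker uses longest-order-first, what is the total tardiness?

LPT (decreasing processing time): F B D C A E.
F: 0→18, due 40, tardiness 0
B: 18→34, due 37, tardiness 0
D: 34→47, due 19, tardiness 28
C: 47→56, due 12, tardiness 44
A: 56→62, due 24, tardiness 38
E: 62→65, due 17, tardiness 48
Sum = 0+0+28+44+38+48 = 158.

158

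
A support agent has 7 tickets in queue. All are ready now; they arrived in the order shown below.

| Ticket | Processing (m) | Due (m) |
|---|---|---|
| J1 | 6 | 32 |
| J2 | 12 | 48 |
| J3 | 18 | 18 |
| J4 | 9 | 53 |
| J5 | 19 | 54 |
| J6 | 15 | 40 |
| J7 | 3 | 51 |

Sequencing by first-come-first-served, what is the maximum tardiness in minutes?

39

FIFO (arrival order): J1 J2 J3 J4 J5 J6 J7.
J1: 0→6, due 32, tardiness 0
J2: 6→18, due 48, tardiness 0
J3: 18→36, due 18, tardiness 18
J4: 36→45, due 53, tardiness 0
J5: 45→64, due 54, tardiness 10
J6: 64→79, due 40, tardiness 39
J7: 79→82, due 51, tardiness 31
Maximum = 39.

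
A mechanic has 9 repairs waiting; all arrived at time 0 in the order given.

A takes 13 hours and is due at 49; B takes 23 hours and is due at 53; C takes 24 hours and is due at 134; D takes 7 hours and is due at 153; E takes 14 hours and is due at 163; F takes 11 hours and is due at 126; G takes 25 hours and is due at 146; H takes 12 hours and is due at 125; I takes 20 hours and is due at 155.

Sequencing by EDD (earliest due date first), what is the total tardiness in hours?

0

EDD (increasing due date): A B H F C G D I E.
A: 0→13, due 49, tardiness 0
B: 13→36, due 53, tardiness 0
H: 36→48, due 125, tardiness 0
F: 48→59, due 126, tardiness 0
C: 59→83, due 134, tardiness 0
G: 83→108, due 146, tardiness 0
D: 108→115, due 153, tardiness 0
I: 115→135, due 155, tardiness 0
E: 135→149, due 163, tardiness 0
Sum = 0+0+0+0+0+0+0+0+0 = 0.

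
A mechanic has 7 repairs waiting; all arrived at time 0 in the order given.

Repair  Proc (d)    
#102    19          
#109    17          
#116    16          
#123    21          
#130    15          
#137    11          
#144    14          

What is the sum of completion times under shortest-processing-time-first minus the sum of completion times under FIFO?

-70

SPT (increasing processing time): #137 #144 #130 #116 #109 #102 #123.
#137: 0→11
#144: 11→25
#130: 25→40
#116: 40→56
#109: 56→73
#102: 73→92
#123: 92→113
Sum = 11+25+40+56+73+92+113 = 410.
FIFO (arrival order): #102 #109 #116 #123 #130 #137 #144.
#102: 0→19
#109: 19→36
#116: 36→52
#123: 52→73
#130: 73→88
#137: 88→99
#144: 99→113
Sum = 19+36+52+73+88+99+113 = 480.
Difference = 410 − 480 = -70.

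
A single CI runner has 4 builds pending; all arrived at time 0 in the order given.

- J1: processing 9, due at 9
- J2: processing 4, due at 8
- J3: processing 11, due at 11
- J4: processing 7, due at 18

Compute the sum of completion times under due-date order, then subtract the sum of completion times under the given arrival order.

-5

EDD (increasing due date): J2 J1 J3 J4.
J2: 0→4
J1: 4→13
J3: 13→24
J4: 24→31
Sum = 4+13+24+31 = 72.
FIFO (arrival order): J1 J2 J3 J4.
J1: 0→9
J2: 9→13
J3: 13→24
J4: 24→31
Sum = 9+13+24+31 = 77.
Difference = 72 − 77 = -5.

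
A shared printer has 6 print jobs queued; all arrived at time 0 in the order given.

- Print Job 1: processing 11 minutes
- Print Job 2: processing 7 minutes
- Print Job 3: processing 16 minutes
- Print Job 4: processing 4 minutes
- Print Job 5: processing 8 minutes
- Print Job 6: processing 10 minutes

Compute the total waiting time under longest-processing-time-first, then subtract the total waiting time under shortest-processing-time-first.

LPT (decreasing processing time): Print Job 3 Print Job 1 Print Job 6 Print Job 5 Print Job 2 Print Job 4.
Print Job 3: waits 0, runs 0→16
Print Job 1: waits 16, runs 16→27
Print Job 6: waits 27, runs 27→37
Print Job 5: waits 37, runs 37→45
Print Job 2: waits 45, runs 45→52
Print Job 4: waits 52, runs 52→56
Sum = 0+16+27+37+45+52 = 177.
SPT (increasing processing time): Print Job 4 Print Job 2 Print Job 5 Print Job 6 Print Job 1 Print Job 3.
Print Job 4: waits 0, runs 0→4
Print Job 2: waits 4, runs 4→11
Print Job 5: waits 11, runs 11→19
Print Job 6: waits 19, runs 19→29
Print Job 1: waits 29, runs 29→40
Print Job 3: waits 40, runs 40→56
Sum = 0+4+11+19+29+40 = 103.
Difference = 177 − 103 = 74.

74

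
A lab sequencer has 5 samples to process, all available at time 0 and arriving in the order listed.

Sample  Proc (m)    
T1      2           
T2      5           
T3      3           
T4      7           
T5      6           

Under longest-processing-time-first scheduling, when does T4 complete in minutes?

7

LPT (decreasing processing time): T4 T5 T2 T3 T1.
T4: 0→7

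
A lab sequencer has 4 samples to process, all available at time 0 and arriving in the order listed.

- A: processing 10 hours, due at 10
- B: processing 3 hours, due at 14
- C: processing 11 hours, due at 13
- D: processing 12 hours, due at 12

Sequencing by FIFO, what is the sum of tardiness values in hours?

FIFO (arrival order): A B C D.
A: 0→10, due 10, tardiness 0
B: 10→13, due 14, tardiness 0
C: 13→24, due 13, tardiness 11
D: 24→36, due 12, tardiness 24
Sum = 0+0+11+24 = 35.

35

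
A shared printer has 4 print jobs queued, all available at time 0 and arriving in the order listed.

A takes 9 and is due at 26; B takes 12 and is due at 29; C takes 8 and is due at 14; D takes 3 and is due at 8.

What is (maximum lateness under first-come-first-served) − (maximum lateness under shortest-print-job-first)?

FIFO (arrival order): A B C D.
A: 0→9, due 26, lateness -17
B: 9→21, due 29, lateness -8
C: 21→29, due 14, lateness 15
D: 29→32, due 8, lateness 24
Maximum = 24.
SPT (increasing processing time): D C A B.
D: 0→3, due 8, lateness -5
C: 3→11, due 14, lateness -3
A: 11→20, due 26, lateness -6
B: 20→32, due 29, lateness 3
Maximum = 3.
Difference = 24 − 3 = 21.

21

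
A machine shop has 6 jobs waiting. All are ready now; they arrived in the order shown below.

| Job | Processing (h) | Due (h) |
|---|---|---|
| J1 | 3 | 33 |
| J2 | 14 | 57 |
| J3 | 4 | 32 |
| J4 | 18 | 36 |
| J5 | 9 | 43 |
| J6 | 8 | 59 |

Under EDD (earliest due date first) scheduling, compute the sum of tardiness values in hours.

EDD (increasing due date): J3 J1 J4 J5 J2 J6.
J3: 0→4, due 32, tardiness 0
J1: 4→7, due 33, tardiness 0
J4: 7→25, due 36, tardiness 0
J5: 25→34, due 43, tardiness 0
J2: 34→48, due 57, tardiness 0
J6: 48→56, due 59, tardiness 0
Sum = 0+0+0+0+0+0 = 0.

0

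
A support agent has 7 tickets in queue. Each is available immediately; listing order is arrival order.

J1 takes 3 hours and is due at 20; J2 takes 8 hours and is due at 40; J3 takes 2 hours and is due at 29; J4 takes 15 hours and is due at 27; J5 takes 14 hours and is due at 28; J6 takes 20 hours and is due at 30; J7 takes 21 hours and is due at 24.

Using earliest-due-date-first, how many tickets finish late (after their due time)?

EDD (increasing due date): J1 J7 J4 J5 J3 J6 J2.
J1: 0→3, due 20, tardiness 0
J7: 3→24, due 24, tardiness 0
J4: 24→39, due 27, tardiness 12
J5: 39→53, due 28, tardiness 25
J3: 53→55, due 29, tardiness 26
J6: 55→75, due 30, tardiness 45
J2: 75→83, due 40, tardiness 43
Late tickets: 5.

5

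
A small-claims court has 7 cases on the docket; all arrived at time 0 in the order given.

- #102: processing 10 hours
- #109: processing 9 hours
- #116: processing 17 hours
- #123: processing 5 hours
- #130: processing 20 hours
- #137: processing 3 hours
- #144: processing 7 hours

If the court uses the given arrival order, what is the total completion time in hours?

FIFO (arrival order): #102 #109 #116 #123 #130 #137 #144.
#102: 0→10
#109: 10→19
#116: 19→36
#123: 36→41
#130: 41→61
#137: 61→64
#144: 64→71
Sum = 10+19+36+41+61+64+71 = 302.

302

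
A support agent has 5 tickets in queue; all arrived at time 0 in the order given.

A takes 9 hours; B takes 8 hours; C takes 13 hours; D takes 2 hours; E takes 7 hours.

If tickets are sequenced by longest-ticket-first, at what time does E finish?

37

LPT (decreasing processing time): C A B E D.
C: 0→13
A: 13→22
B: 22→30
E: 30→37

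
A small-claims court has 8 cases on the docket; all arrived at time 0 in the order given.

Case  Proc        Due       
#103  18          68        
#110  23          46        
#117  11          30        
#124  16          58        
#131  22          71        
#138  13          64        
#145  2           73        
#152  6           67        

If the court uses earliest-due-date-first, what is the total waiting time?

EDD (increasing due date): #117 #110 #124 #138 #152 #103 #131 #145.
#117: waits 0, runs 0→11
#110: waits 11, runs 11→34
#124: waits 34, runs 34→50
#138: waits 50, runs 50→63
#152: waits 63, runs 63→69
#103: waits 69, runs 69→87
#131: waits 87, runs 87→109
#145: waits 109, runs 109→111
Sum = 0+11+34+50+63+69+87+109 = 423.

423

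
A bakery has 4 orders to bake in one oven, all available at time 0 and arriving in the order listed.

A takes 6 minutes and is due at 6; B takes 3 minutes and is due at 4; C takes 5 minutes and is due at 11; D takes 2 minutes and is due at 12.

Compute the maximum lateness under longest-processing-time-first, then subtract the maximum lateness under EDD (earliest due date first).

6

LPT (decreasing processing time): A C B D.
A: 0→6, due 6, lateness 0
C: 6→11, due 11, lateness 0
B: 11→14, due 4, lateness 10
D: 14→16, due 12, lateness 4
Maximum = 10.
EDD (increasing due date): B A C D.
B: 0→3, due 4, lateness -1
A: 3→9, due 6, lateness 3
C: 9→14, due 11, lateness 3
D: 14→16, due 12, lateness 4
Maximum = 4.
Difference = 10 − 4 = 6.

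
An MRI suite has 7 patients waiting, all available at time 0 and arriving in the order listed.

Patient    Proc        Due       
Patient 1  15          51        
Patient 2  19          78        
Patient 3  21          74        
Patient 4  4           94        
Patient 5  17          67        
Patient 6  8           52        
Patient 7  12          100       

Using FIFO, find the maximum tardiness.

FIFO (arrival order): Patient 1 Patient 2 Patient 3 Patient 4 Patient 5 Patient 6 Patient 7.
Patient 1: 0→15, due 51, tardiness 0
Patient 2: 15→34, due 78, tardiness 0
Patient 3: 34→55, due 74, tardiness 0
Patient 4: 55→59, due 94, tardiness 0
Patient 5: 59→76, due 67, tardiness 9
Patient 6: 76→84, due 52, tardiness 32
Patient 7: 84→96, due 100, tardiness 0
Maximum = 32.

32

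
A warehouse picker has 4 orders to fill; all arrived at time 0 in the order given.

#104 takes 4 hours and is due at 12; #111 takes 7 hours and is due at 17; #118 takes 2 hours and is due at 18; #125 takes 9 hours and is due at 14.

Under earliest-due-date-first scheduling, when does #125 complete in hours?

13

EDD (increasing due date): #104 #125 #111 #118.
#104: 0→4
#125: 4→13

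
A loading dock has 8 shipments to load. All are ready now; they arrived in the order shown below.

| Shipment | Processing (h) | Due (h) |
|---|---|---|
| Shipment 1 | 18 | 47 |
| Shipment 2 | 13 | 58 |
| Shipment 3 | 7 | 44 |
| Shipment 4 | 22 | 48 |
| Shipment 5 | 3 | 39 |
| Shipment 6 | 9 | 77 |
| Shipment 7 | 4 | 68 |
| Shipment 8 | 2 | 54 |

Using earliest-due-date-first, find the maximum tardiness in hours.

EDD (increasing due date): Shipment 5 Shipment 3 Shipment 1 Shipment 4 Shipment 8 Shipment 2 Shipment 7 Shipment 6.
Shipment 5: 0→3, due 39, tardiness 0
Shipment 3: 3→10, due 44, tardiness 0
Shipment 1: 10→28, due 47, tardiness 0
Shipment 4: 28→50, due 48, tardiness 2
Shipment 8: 50→52, due 54, tardiness 0
Shipment 2: 52→65, due 58, tardiness 7
Shipment 7: 65→69, due 68, tardiness 1
Shipment 6: 69→78, due 77, tardiness 1
Maximum = 7.

7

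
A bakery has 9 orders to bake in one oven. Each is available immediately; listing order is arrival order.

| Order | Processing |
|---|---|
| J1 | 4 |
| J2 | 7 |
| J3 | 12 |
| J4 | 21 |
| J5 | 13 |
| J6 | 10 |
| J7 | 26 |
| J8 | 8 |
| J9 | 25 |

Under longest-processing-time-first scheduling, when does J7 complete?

LPT (decreasing processing time): J7 J9 J4 J5 J3 J6 J8 J2 J1.
J7: 0→26

26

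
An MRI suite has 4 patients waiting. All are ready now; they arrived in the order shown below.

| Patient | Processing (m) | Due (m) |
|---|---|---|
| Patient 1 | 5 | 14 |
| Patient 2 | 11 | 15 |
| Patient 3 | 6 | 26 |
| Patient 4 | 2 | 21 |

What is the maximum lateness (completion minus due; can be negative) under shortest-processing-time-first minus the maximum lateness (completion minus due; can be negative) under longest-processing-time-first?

1

SPT (increasing processing time): Patient 4 Patient 1 Patient 3 Patient 2.
Patient 4: 0→2, due 21, lateness -19
Patient 1: 2→7, due 14, lateness -7
Patient 3: 7→13, due 26, lateness -13
Patient 2: 13→24, due 15, lateness 9
Maximum = 9.
LPT (decreasing processing time): Patient 2 Patient 3 Patient 1 Patient 4.
Patient 2: 0→11, due 15, lateness -4
Patient 3: 11→17, due 26, lateness -9
Patient 1: 17→22, due 14, lateness 8
Patient 4: 22→24, due 21, lateness 3
Maximum = 8.
Difference = 9 − 8 = 1.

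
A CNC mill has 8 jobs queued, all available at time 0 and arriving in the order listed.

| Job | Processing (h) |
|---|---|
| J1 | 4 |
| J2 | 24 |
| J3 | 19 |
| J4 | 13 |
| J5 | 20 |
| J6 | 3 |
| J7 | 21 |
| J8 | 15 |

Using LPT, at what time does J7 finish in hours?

45

LPT (decreasing processing time): J2 J7 J5 J3 J8 J4 J1 J6.
J2: 0→24
J7: 24→45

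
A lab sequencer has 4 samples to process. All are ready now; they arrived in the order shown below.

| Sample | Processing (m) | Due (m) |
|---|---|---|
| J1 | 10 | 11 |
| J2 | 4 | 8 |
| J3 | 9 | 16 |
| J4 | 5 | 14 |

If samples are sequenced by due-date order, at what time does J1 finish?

EDD (increasing due date): J2 J1 J4 J3.
J2: 0→4
J1: 4→14

14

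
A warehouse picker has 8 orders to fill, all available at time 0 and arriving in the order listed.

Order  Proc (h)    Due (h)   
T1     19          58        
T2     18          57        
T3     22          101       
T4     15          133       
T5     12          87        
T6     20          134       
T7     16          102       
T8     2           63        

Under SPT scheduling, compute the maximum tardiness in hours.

SPT (increasing processing time): T8 T5 T4 T7 T2 T1 T6 T3.
T8: 0→2, due 63, tardiness 0
T5: 2→14, due 87, tardiness 0
T4: 14→29, due 133, tardiness 0
T7: 29→45, due 102, tardiness 0
T2: 45→63, due 57, tardiness 6
T1: 63→82, due 58, tardiness 24
T6: 82→102, due 134, tardiness 0
T3: 102→124, due 101, tardiness 23
Maximum = 24.

24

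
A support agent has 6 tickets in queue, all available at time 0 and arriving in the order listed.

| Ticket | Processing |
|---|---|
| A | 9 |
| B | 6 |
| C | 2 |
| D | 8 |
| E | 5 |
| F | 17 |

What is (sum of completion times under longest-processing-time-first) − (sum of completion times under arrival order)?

66

LPT (decreasing processing time): F A D B E C.
F: 0→17
A: 17→26
D: 26→34
B: 34→40
E: 40→45
C: 45→47
Sum = 17+26+34+40+45+47 = 209.
FIFO (arrival order): A B C D E F.
A: 0→9
B: 9→15
C: 15→17
D: 17→25
E: 25→30
F: 30→47
Sum = 9+15+17+25+30+47 = 143.
Difference = 209 − 143 = 66.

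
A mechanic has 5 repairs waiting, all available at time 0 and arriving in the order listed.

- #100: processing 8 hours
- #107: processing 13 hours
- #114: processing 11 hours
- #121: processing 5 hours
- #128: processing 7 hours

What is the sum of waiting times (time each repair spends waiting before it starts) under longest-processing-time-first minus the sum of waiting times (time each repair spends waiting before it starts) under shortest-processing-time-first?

40

LPT (decreasing processing time): #107 #114 #100 #128 #121.
#107: waits 0, runs 0→13
#114: waits 13, runs 13→24
#100: waits 24, runs 24→32
#128: waits 32, runs 32→39
#121: waits 39, runs 39→44
Sum = 0+13+24+32+39 = 108.
SPT (increasing processing time): #121 #128 #100 #114 #107.
#121: waits 0, runs 0→5
#128: waits 5, runs 5→12
#100: waits 12, runs 12→20
#114: waits 20, runs 20→31
#107: waits 31, runs 31→44
Sum = 0+5+12+20+31 = 68.
Difference = 108 − 68 = 40.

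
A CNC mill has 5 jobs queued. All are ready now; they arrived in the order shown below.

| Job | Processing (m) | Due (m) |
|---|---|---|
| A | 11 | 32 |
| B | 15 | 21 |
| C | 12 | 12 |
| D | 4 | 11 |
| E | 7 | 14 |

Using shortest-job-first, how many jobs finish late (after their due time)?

SPT (increasing processing time): D E A C B.
D: 0→4, due 11, tardiness 0
E: 4→11, due 14, tardiness 0
A: 11→22, due 32, tardiness 0
C: 22→34, due 12, tardiness 22
B: 34→49, due 21, tardiness 28
Late jobs: 2.

2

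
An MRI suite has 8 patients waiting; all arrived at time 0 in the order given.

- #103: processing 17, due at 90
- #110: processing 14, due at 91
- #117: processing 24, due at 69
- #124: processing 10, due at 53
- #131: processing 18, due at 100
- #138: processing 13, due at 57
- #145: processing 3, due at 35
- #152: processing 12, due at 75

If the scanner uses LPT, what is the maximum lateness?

LPT (decreasing processing time): #117 #131 #103 #110 #138 #152 #124 #145.
#117: 0→24, due 69, lateness -45
#131: 24→42, due 100, lateness -58
#103: 42→59, due 90, lateness -31
#110: 59→73, due 91, lateness -18
#138: 73→86, due 57, lateness 29
#152: 86→98, due 75, lateness 23
#124: 98→108, due 53, lateness 55
#145: 108→111, due 35, lateness 76
Maximum = 76.

76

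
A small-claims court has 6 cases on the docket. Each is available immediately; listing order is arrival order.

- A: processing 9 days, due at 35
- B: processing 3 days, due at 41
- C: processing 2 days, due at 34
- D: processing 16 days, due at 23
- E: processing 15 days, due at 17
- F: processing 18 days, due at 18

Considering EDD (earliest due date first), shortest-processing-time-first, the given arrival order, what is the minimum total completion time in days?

EDD (increasing due date): E F D C A B.
E: 0→15
F: 15→33
D: 33→49
C: 49→51
A: 51→60
B: 60→63
Sum = 15+33+49+51+60+63 = 271.
SPT (increasing processing time): C B A E D F.
C: 0→2
B: 2→5
A: 5→14
E: 14→29
D: 29→45
F: 45→63
Sum = 2+5+14+29+45+63 = 158.
FIFO (arrival order): A B C D E F.
A: 0→9
B: 9→12
C: 12→14
D: 14→30
E: 30→45
F: 45→63
Sum = 9+12+14+30+45+63 = 173.
EDD 271, SPT 158, FIFO 173 → minimum 158.

158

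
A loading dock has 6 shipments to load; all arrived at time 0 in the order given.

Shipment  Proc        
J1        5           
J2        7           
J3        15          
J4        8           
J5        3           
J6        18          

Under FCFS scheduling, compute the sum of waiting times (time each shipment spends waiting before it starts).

FIFO (arrival order): J1 J2 J3 J4 J5 J6.
J1: waits 0, runs 0→5
J2: waits 5, runs 5→12
J3: waits 12, runs 12→27
J4: waits 27, runs 27→35
J5: waits 35, runs 35→38
J6: waits 38, runs 38→56
Sum = 0+5+12+27+35+38 = 117.

117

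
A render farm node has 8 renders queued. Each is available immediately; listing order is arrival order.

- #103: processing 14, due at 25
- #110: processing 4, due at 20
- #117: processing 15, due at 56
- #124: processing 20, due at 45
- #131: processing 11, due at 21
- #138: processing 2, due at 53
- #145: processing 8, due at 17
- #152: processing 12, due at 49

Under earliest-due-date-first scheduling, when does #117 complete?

86

EDD (increasing due date): #145 #110 #131 #103 #124 #152 #138 #117.
#145: 0→8
#110: 8→12
#131: 12→23
#103: 23→37
#124: 37→57
#152: 57→69
#138: 69→71
#117: 71→86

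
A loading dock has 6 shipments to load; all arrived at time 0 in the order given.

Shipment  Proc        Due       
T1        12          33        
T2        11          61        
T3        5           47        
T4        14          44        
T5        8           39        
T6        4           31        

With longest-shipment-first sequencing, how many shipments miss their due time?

3

LPT (decreasing processing time): T4 T1 T2 T5 T3 T6.
T4: 0→14, due 44, tardiness 0
T1: 14→26, due 33, tardiness 0
T2: 26→37, due 61, tardiness 0
T5: 37→45, due 39, tardiness 6
T3: 45→50, due 47, tardiness 3
T6: 50→54, due 31, tardiness 23
Late shipments: 3.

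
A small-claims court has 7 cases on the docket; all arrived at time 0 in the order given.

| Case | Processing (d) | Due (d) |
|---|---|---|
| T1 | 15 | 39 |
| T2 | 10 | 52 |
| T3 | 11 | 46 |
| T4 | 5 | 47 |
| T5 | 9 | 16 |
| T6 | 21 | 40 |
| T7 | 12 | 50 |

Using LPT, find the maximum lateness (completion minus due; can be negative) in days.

LPT (decreasing processing time): T6 T1 T7 T3 T2 T5 T4.
T6: 0→21, due 40, lateness -19
T1: 21→36, due 39, lateness -3
T7: 36→48, due 50, lateness -2
T3: 48→59, due 46, lateness 13
T2: 59→69, due 52, lateness 17
T5: 69→78, due 16, lateness 62
T4: 78→83, due 47, lateness 36
Maximum = 62.

62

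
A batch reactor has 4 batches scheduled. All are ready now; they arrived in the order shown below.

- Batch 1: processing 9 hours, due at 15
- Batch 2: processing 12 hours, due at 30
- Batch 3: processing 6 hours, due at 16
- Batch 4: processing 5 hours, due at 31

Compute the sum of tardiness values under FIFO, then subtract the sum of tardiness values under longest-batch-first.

-6

FIFO (arrival order): Batch 1 Batch 2 Batch 3 Batch 4.
Batch 1: 0→9, due 15, tardiness 0
Batch 2: 9→21, due 30, tardiness 0
Batch 3: 21→27, due 16, tardiness 11
Batch 4: 27→32, due 31, tardiness 1
Sum = 0+0+11+1 = 12.
LPT (decreasing processing time): Batch 2 Batch 1 Batch 3 Batch 4.
Batch 2: 0→12, due 30, tardiness 0
Batch 1: 12→21, due 15, tardiness 6
Batch 3: 21→27, due 16, tardiness 11
Batch 4: 27→32, due 31, tardiness 1
Sum = 0+6+11+1 = 18.
Difference = 12 − 18 = -6.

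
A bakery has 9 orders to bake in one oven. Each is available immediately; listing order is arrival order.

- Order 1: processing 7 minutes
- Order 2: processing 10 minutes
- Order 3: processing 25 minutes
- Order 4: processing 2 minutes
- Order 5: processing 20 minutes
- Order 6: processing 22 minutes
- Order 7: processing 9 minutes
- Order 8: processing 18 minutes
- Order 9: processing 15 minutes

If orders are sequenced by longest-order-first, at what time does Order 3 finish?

25

LPT (decreasing processing time): Order 3 Order 6 Order 5 Order 8 Order 9 Order 2 Order 7 Order 1 Order 4.
Order 3: 0→25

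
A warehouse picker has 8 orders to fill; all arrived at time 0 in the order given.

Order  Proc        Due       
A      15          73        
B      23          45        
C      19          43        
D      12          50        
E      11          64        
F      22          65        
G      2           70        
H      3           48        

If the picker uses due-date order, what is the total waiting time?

EDD (increasing due date): C B H D E F G A.
C: waits 0, runs 0→19
B: waits 19, runs 19→42
H: waits 42, runs 42→45
D: waits 45, runs 45→57
E: waits 57, runs 57→68
F: waits 68, runs 68→90
G: waits 90, runs 90→92
A: waits 92, runs 92→107
Sum = 0+19+42+45+57+68+90+92 = 413.

413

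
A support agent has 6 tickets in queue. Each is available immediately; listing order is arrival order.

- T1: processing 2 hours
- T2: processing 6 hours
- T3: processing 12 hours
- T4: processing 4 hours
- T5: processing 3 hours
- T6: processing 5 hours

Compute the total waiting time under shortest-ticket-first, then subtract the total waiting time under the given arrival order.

-31

SPT (increasing processing time): T1 T5 T4 T6 T2 T3.
T1: waits 0, runs 0→2
T5: waits 2, runs 2→5
T4: waits 5, runs 5→9
T6: waits 9, runs 9→14
T2: waits 14, runs 14→20
T3: waits 20, runs 20→32
Sum = 0+2+5+9+14+20 = 50.
FIFO (arrival order): T1 T2 T3 T4 T5 T6.
T1: waits 0, runs 0→2
T2: waits 2, runs 2→8
T3: waits 8, runs 8→20
T4: waits 20, runs 20→24
T5: waits 24, runs 24→27
T6: waits 27, runs 27→32
Sum = 0+2+8+20+24+27 = 81.
Difference = 50 − 81 = -31.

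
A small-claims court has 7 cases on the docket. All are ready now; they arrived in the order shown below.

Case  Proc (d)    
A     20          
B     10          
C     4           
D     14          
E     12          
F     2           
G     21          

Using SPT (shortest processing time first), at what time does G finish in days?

SPT (increasing processing time): F C B E D A G.
F: 0→2
C: 2→6
B: 6→16
E: 16→28
D: 28→42
A: 42→62
G: 62→83

83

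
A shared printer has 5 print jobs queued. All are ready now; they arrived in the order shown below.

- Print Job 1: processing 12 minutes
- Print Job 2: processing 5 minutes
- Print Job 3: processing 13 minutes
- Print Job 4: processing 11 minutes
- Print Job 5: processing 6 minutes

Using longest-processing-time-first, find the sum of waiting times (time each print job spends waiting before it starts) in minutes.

116

LPT (decreasing processing time): Print Job 3 Print Job 1 Print Job 4 Print Job 5 Print Job 2.
Print Job 3: waits 0, runs 0→13
Print Job 1: waits 13, runs 13→25
Print Job 4: waits 25, runs 25→36
Print Job 5: waits 36, runs 36→42
Print Job 2: waits 42, runs 42→47
Sum = 0+13+25+36+42 = 116.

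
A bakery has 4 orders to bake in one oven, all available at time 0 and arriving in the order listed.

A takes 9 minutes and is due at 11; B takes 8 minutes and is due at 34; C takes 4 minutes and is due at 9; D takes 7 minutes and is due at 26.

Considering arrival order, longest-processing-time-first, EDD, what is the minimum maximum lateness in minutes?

2

FIFO (arrival order): A B C D.
A: 0→9, due 11, lateness -2
B: 9→17, due 34, lateness -17
C: 17→21, due 9, lateness 12
D: 21→28, due 26, lateness 2
Maximum = 12.
LPT (decreasing processing time): A B D C.
A: 0→9, due 11, lateness -2
B: 9→17, due 34, lateness -17
D: 17→24, due 26, lateness -2
C: 24→28, due 9, lateness 19
Maximum = 19.
EDD (increasing due date): C A D B.
C: 0→4, due 9, lateness -5
A: 4→13, due 11, lateness 2
D: 13→20, due 26, lateness -6
B: 20→28, due 34, lateness -6
Maximum = 2.
FIFO 12, LPT 19, EDD 2 → minimum 2.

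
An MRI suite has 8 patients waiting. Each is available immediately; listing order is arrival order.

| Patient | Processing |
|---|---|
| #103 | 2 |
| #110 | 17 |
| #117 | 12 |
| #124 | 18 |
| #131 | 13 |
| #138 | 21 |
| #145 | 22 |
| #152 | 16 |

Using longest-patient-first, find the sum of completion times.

645

LPT (decreasing processing time): #145 #138 #124 #110 #152 #131 #117 #103.
#145: 0→22
#138: 22→43
#124: 43→61
#110: 61→78
#152: 78→94
#131: 94→107
#117: 107→119
#103: 119→121
Sum = 22+43+61+78+94+107+119+121 = 645.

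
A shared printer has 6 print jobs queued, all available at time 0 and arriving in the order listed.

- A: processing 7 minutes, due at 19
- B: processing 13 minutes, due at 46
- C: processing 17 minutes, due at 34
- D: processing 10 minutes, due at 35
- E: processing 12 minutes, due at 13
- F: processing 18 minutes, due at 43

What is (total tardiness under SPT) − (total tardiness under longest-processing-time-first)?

-68

SPT (increasing processing time): A D E B C F.
A: 0→7, due 19, tardiness 0
D: 7→17, due 35, tardiness 0
E: 17→29, due 13, tardiness 16
B: 29→42, due 46, tardiness 0
C: 42→59, due 34, tardiness 25
F: 59→77, due 43, tardiness 34
Sum = 0+0+16+0+25+34 = 75.
LPT (decreasing processing time): F C B E D A.
F: 0→18, due 43, tardiness 0
C: 18→35, due 34, tardiness 1
B: 35→48, due 46, tardiness 2
E: 48→60, due 13, tardiness 47
D: 60→70, due 35, tardiness 35
A: 70→77, due 19, tardiness 58
Sum = 0+1+2+47+35+58 = 143.
Difference = 75 − 143 = -68.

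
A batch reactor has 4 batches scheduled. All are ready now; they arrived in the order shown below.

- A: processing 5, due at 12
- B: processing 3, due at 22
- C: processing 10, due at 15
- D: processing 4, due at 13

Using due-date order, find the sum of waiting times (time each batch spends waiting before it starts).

33

EDD (increasing due date): A D C B.
A: waits 0, runs 0→5
D: waits 5, runs 5→9
C: waits 9, runs 9→19
B: waits 19, runs 19→22
Sum = 0+5+9+19 = 33.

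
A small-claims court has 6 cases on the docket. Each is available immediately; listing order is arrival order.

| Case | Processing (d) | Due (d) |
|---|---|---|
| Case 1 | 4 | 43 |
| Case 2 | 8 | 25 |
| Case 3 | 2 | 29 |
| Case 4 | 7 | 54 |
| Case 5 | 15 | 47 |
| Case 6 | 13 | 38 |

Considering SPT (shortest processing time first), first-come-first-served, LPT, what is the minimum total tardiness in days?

2

SPT (increasing processing time): Case 3 Case 1 Case 4 Case 2 Case 6 Case 5.
Case 3: 0→2, due 29, tardiness 0
Case 1: 2→6, due 43, tardiness 0
Case 4: 6→13, due 54, tardiness 0
Case 2: 13→21, due 25, tardiness 0
Case 6: 21→34, due 38, tardiness 0
Case 5: 34→49, due 47, tardiness 2
Sum = 0+0+0+0+0+2 = 2.
FIFO (arrival order): Case 1 Case 2 Case 3 Case 4 Case 5 Case 6.
Case 1: 0→4, due 43, tardiness 0
Case 2: 4→12, due 25, tardiness 0
Case 3: 12→14, due 29, tardiness 0
Case 4: 14→21, due 54, tardiness 0
Case 5: 21→36, due 47, tardiness 0
Case 6: 36→49, due 38, tardiness 11
Sum = 0+0+0+0+0+11 = 11.
LPT (decreasing processing time): Case 5 Case 6 Case 2 Case 4 Case 1 Case 3.
Case 5: 0→15, due 47, tardiness 0
Case 6: 15→28, due 38, tardiness 0
Case 2: 28→36, due 25, tardiness 11
Case 4: 36→43, due 54, tardiness 0
Case 1: 43→47, due 43, tardiness 4
Case 3: 47→49, due 29, tardiness 20
Sum = 0+0+11+0+4+20 = 35.
SPT 2, FIFO 11, LPT 35 → minimum 2.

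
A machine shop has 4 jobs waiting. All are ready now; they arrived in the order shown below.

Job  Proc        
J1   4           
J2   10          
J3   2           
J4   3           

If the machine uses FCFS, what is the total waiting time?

FIFO (arrival order): J1 J2 J3 J4.
J1: waits 0, runs 0→4
J2: waits 4, runs 4→14
J3: waits 14, runs 14→16
J4: waits 16, runs 16→19
Sum = 0+4+14+16 = 34.

34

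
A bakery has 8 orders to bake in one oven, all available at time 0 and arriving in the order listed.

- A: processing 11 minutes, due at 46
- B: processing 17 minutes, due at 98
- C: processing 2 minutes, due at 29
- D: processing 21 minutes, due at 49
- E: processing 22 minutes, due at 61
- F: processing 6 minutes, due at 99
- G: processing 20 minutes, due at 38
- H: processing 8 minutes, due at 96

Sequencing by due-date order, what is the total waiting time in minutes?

372

EDD (increasing due date): C G A D E H B F.
C: waits 0, runs 0→2
G: waits 2, runs 2→22
A: waits 22, runs 22→33
D: waits 33, runs 33→54
E: waits 54, runs 54→76
H: waits 76, runs 76→84
B: waits 84, runs 84→101
F: waits 101, runs 101→107
Sum = 0+2+22+33+54+76+84+101 = 372.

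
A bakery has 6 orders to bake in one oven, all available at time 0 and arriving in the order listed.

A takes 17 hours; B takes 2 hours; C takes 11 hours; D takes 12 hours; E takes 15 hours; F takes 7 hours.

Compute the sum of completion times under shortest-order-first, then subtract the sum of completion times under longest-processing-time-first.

-100

SPT (increasing processing time): B F C D E A.
B: 0→2
F: 2→9
C: 9→20
D: 20→32
E: 32→47
A: 47→64
Sum = 2+9+20+32+47+64 = 174.
LPT (decreasing processing time): A E D C F B.
A: 0→17
E: 17→32
D: 32→44
C: 44→55
F: 55→62
B: 62→64
Sum = 17+32+44+55+62+64 = 274.
Difference = 174 − 274 = -100.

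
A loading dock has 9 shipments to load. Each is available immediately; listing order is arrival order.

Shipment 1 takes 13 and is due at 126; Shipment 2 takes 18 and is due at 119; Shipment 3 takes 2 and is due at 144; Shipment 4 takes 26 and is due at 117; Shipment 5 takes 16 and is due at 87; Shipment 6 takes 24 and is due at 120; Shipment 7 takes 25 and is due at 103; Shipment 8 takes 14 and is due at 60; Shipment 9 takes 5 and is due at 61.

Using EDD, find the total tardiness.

EDD (increasing due date): Shipment 8 Shipment 9 Shipment 5 Shipment 7 Shipment 4 Shipment 2 Shipment 6 Shipment 1 Shipment 3.
Shipment 8: 0→14, due 60, tardiness 0
Shipment 9: 14→19, due 61, tardiness 0
Shipment 5: 19→35, due 87, tardiness 0
Shipment 7: 35→60, due 103, tardiness 0
Shipment 4: 60→86, due 117, tardiness 0
Shipment 2: 86→104, due 119, tardiness 0
Shipment 6: 104→128, due 120, tardiness 8
Shipment 1: 128→141, due 126, tardiness 15
Shipment 3: 141→143, due 144, tardiness 0
Sum = 0+0+0+0+0+0+8+15+0 = 23.

23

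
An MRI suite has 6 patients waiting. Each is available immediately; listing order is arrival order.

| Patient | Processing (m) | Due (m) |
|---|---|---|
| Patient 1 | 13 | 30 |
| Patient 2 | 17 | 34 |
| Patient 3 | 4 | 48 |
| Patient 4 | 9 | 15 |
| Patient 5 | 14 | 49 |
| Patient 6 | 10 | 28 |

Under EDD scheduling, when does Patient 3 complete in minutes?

EDD (increasing due date): Patient 4 Patient 6 Patient 1 Patient 2 Patient 3 Patient 5.
Patient 4: 0→9
Patient 6: 9→19
Patient 1: 19→32
Patient 2: 32→49
Patient 3: 49→53

53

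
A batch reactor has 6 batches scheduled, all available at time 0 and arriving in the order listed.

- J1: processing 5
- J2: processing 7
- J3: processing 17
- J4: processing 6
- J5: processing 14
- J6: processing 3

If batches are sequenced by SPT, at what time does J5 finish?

SPT (increasing processing time): J6 J1 J4 J2 J5 J3.
J6: 0→3
J1: 3→8
J4: 8→14
J2: 14→21
J5: 21→35

35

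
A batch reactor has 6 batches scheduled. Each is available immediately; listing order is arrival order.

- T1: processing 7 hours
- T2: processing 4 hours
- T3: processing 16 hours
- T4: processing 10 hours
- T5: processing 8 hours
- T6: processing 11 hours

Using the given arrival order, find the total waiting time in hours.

127

FIFO (arrival order): T1 T2 T3 T4 T5 T6.
T1: waits 0, runs 0→7
T2: waits 7, runs 7→11
T3: waits 11, runs 11→27
T4: waits 27, runs 27→37
T5: waits 37, runs 37→45
T6: waits 45, runs 45→56
Sum = 0+7+11+27+37+45 = 127.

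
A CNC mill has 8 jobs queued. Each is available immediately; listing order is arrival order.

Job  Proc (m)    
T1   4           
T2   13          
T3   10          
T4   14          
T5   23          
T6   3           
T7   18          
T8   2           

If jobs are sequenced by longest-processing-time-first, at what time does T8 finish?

87

LPT (decreasing processing time): T5 T7 T4 T2 T3 T1 T6 T8.
T5: 0→23
T7: 23→41
T4: 41→55
T2: 55→68
T3: 68→78
T1: 78→82
T6: 82→85
T8: 85→87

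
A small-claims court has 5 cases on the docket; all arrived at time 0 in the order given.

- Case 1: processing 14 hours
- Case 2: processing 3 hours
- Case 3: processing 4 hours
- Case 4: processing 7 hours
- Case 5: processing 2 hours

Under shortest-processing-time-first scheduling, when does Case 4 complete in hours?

SPT (increasing processing time): Case 5 Case 2 Case 3 Case 4 Case 1.
Case 5: 0→2
Case 2: 2→5
Case 3: 5→9
Case 4: 9→16

16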